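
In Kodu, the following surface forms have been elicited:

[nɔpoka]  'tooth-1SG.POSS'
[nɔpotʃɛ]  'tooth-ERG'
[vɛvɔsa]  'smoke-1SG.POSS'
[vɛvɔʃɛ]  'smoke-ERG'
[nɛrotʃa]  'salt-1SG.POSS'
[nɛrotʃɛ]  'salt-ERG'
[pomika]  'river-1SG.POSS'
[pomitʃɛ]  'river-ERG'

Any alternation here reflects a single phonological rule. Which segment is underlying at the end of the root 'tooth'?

/k/

In [nɔpoka] and [nɔpotʃɛ] the final segment of 'tooth' alternates: [k] ~ [tʃ].
If /tʃ/ were underlying and a rule turned it into [k] before the 1SG.POSS suffix, 'salt' would also alternate; but it has [tʃ] in both [nɛrotʃa] and [nɛrotʃɛ].
The underlying segment must be /k/; /k/ and /s/ become palato-alveolar [tʃ] and [ʃ] before a front vowel, yielding [tʃ] there.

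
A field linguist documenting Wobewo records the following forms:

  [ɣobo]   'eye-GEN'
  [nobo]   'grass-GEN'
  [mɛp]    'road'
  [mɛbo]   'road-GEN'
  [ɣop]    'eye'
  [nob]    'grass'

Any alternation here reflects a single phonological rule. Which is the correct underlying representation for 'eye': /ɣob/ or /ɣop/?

/ɣop/

The root 'eye' surfaces as [ɣop] and [ɣobo], with a stem-final [p] ~ [b] alternation.
The stem 'grass' ([nob], [nobo]) shows [b] unchanged in both environments, so [b] cannot be basic with [p] derived in isolation.
The alternation reflects intervocalic voicing: voiceless stops become voiced between vowels. /p/ is underlying.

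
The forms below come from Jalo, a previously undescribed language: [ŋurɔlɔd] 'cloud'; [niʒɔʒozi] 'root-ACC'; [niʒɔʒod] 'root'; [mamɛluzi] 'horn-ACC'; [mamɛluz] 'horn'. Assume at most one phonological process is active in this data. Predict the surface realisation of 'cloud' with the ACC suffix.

The root 'root' surfaces as [niʒɔʒozi] and [niʒɔʒod], with a stem-final [z] ~ [d] alternation.
Compare 'horn', with invariant [z] in [mamɛluzi] and [mamɛluz]: an analysis with underlying /z/ and a rule producing [d] in isolation would wrongly predict alternation here too.
So /d/ is underlying, and a rule of intervocalic spirantization — voiced stops become fricatives between vowels — gives [z].
The one attested form of 'cloud', [ŋurɔlɔd], shows underlying /ŋurɔlɔd/. Applying the same rule between vowels gives [ŋurɔlɔzi].

[ŋurɔlɔzi]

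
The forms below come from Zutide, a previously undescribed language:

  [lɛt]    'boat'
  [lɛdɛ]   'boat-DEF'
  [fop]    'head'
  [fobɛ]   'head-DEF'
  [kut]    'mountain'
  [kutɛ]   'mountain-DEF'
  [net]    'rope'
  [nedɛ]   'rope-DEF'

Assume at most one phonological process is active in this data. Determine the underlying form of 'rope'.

/ned/

The stem for 'rope' ends in [t] in [net] but [d] in [nedɛ].
The stem 'mountain' ([kut], [kutɛ]) shows [t] unchanged in both environments, so [t] cannot be basic with [d] derived before the DEF suffix.
The underlying segment must be /d/; voiced obstruents become voiceless word-finally, yielding [t] there.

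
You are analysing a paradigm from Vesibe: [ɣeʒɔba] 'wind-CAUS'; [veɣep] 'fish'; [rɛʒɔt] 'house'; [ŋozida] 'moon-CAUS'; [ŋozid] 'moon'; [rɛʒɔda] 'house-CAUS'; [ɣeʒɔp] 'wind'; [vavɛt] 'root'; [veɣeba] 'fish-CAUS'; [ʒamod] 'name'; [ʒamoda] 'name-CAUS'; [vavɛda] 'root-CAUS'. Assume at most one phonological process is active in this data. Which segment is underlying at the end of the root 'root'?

/t/

The root 'root' surfaces as [vavɛt] and [vavɛda], with a stem-final [t] ~ [d] alternation.
But 'name' keeps [d] in both environments ([ʒamod], [ʒamoda]), so there is no rule changing /d/ to [t] in isolation.
Therefore /t/ is basic and [d] is derived by intervocalic voicing (voiceless stops become voiced between vowels).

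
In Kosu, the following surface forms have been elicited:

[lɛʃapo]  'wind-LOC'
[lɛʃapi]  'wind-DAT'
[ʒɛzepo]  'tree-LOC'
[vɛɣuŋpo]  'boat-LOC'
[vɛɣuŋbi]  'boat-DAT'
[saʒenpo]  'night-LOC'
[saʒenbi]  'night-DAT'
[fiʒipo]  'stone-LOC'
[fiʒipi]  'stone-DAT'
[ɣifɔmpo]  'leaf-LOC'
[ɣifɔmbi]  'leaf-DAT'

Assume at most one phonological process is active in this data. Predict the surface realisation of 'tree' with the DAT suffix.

[ʒɛzepi]

The DAT suffix surfaces as [-bi] and [-pi], depending on the final segment of the stem.
The LOC suffix, which begins with [p], is invariant after every stem; so [p] is not altered by any rule here.
The DAT suffix is therefore /-bi/ underlyingly, with post-vocalic devoicing: voiced stops become voiceless after a vowel.
After 'tree', which ends in a vowel, the suffix surfaces as [-pi], giving [ʒɛzepi].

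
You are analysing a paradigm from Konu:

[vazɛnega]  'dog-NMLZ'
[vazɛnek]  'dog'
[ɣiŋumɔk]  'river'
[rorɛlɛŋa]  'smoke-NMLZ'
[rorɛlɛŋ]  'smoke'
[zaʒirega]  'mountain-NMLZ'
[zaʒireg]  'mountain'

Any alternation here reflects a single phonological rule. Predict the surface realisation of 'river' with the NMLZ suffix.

The stem for 'dog' ends in [g] in [vazɛnega] but [k] in [vazɛnek].
The stem 'mountain' ([zaʒirega], [zaʒireg]) shows [g] unchanged in both environments, so [g] cannot be basic with [k] derived in isolation.
Therefore /k/ is basic and [g] is derived by intervocalic voicing (voiceless stops become voiced between vowels).
From [ɣiŋumɔk] the stem 'river' is /ɣiŋumɔk/; between vowels this yields [ɣiŋumɔga].

[ɣiŋumɔga]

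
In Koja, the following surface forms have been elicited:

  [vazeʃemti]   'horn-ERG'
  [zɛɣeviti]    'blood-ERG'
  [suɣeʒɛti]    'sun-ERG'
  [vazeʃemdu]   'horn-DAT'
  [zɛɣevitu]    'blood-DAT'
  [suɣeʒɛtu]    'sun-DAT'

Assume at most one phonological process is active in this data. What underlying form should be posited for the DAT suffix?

The DAT suffix surfaces as [-du] and [-tu], depending on the final segment of the stem.
The ERG suffix, which begins with [t], is invariant after every stem; so [t] is not altered by any rule here.
The DAT suffix is therefore /-du/ underlyingly, with post-vocalic devoicing: voiced stops become voiceless after a vowel.

/-du/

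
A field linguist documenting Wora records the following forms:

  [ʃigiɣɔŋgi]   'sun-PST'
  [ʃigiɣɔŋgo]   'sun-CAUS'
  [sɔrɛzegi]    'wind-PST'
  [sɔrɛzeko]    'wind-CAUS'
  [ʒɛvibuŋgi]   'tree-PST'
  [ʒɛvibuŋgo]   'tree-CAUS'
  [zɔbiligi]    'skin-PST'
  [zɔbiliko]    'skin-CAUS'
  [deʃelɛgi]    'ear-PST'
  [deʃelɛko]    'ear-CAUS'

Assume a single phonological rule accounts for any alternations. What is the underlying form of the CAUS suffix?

/-ko/

The CAUS morpheme has two allomorphs, [-go] and [-ko].
The PST suffix, which begins with [g], is invariant after every stem; so [g] is not altered by any rule here.
So the underlying form is /-ko/, and voiceless stops become voiced after a nasal.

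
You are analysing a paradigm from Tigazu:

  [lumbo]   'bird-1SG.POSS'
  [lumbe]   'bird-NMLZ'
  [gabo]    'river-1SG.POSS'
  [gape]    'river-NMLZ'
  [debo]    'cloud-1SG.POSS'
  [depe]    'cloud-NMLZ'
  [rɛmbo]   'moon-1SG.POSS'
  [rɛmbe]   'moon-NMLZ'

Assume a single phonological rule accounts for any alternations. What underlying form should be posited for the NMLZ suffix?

/-pe/

The NMLZ suffix surfaces as [-be] and [-pe], depending on the final segment of the stem.
The 1SG.POSS suffix, which begins with [b], is invariant after every stem; so [b] is not altered by any rule here.
The NMLZ suffix is therefore /-pe/ underlyingly, with post-nasal voicing: voiceless stops become voiced after a nasal.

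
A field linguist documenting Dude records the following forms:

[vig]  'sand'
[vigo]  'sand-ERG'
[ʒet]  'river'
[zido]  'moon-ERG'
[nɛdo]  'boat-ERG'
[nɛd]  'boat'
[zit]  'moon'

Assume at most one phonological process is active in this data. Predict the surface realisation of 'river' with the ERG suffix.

The stem for 'moon' ends in [t] in [zit] but [d] in [zido].
But 'boat' keeps [d] in both environments ([nɛd], [nɛdo]), so there is no rule changing /d/ to [t] in isolation.
The underlying segment must be /t/; voiceless stops become voiced between vowels, yielding [d] there.
From [ʒet] the stem 'river' is /ʒet/; between vowels this yields [ʒedo].

[ʒedo]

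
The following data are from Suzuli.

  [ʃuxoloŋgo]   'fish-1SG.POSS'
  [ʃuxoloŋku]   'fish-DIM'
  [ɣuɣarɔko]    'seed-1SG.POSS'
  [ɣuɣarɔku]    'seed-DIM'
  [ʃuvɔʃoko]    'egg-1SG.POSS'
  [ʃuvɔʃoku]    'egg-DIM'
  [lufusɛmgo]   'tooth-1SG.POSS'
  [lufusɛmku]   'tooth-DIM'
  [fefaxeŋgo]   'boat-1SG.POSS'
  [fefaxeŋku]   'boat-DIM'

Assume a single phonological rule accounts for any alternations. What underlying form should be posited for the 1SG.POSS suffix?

The 1SG.POSS morpheme has two allomorphs, [-go] and [-ko].
By contrast the DIM suffix keeps its initial [k] throughout — that segment must be underlying.
The 1SG.POSS suffix is therefore /-go/ underlyingly, with post-vocalic devoicing: voiced stops become voiceless after a vowel.

/-go/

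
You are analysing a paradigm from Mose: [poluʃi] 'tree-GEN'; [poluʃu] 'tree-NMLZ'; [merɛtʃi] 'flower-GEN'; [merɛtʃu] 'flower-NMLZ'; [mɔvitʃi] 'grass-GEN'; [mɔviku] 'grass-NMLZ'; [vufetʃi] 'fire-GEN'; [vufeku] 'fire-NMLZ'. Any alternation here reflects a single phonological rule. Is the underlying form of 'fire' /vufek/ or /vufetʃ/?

/vufek/

In [vufetʃi] and [vufeku] the final segment of 'fire' alternates: [tʃ] ~ [k].
But 'flower' keeps [tʃ] in both environments ([merɛtʃi], [merɛtʃu]), so there is no rule changing /tʃ/ to [k] before the NMLZ suffix.
So /k/ is underlying, and a rule of palatalization before a front vowel — /k/ becomes palato-alveolar [tʃ] before a front vowel — gives [tʃ].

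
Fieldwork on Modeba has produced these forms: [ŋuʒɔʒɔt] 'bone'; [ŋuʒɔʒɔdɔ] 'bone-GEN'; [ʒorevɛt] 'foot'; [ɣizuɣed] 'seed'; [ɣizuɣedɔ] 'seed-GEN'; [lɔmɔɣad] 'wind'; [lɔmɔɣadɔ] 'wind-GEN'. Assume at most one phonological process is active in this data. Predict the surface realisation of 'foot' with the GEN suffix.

In [ŋuʒɔʒɔt] and [ŋuʒɔʒɔdɔ] the final segment of 'bone' alternates: [t] ~ [d].
The stem 'wind' ([lɔmɔɣad], [lɔmɔɣadɔ]) shows [d] unchanged in both environments, so [d] cannot be basic with [t] derived in isolation.
So /t/ is underlying, and a rule of intervocalic voicing — voiceless stops become voiced between vowels — gives [d].
From [ʒorevɛt] the stem 'foot' is /ʒorevɛt/; between vowels this yields [ʒorevɛdɔ].

[ʒorevɛdɔ]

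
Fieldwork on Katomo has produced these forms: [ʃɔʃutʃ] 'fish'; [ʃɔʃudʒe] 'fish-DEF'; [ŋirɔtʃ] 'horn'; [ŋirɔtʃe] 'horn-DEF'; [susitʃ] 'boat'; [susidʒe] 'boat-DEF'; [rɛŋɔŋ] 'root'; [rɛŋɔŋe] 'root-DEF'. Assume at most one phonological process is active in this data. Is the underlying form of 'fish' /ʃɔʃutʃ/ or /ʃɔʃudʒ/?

The stem for 'fish' ends in [tʃ] in [ʃɔʃutʃ] but [dʒ] in [ʃɔʃudʒe].
If /tʃ/ were underlying and a rule turned it into [dʒ] before the DEF suffix, 'horn' would also alternate; but it has [tʃ] in both [ŋirɔtʃ] and [ŋirɔtʃe].
Therefore /dʒ/ is basic and [tʃ] is derived by word-final obstruent devoicing (voiced obstruents become voiceless word-finally).

/ʃɔʃudʒ/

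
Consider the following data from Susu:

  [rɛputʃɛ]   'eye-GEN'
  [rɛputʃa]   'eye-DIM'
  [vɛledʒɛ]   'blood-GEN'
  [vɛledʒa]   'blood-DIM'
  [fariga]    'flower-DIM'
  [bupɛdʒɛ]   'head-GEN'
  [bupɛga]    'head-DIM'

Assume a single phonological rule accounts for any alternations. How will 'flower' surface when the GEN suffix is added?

[faridʒɛ]

In [bupɛdʒɛ] and [bupɛga] the final segment of 'head' alternates: [dʒ] ~ [g].
But 'blood' keeps [dʒ] in both environments ([vɛledʒɛ], [vɛledʒa]), so there is no rule changing /dʒ/ to [g] before the DIM suffix.
Therefore /g/ is basic and [dʒ] is derived by palatalization before a front vowel (/g/ becomes palato-alveolar [dʒ] before a front vowel).
The one attested form of 'flower', [fariga], shows underlying /farig/. Applying the same rule before a front vowel gives [faridʒɛ].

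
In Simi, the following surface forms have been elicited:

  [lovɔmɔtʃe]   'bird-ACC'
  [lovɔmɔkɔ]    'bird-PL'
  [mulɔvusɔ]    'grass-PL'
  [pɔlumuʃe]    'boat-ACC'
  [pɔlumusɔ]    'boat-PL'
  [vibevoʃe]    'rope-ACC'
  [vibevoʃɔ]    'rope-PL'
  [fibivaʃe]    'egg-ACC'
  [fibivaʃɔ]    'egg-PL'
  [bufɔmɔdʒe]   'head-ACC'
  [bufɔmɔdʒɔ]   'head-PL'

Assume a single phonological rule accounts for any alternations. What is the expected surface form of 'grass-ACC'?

[mulɔvuʃe]

In [pɔlumuʃe] and [pɔlumusɔ] the final segment of 'boat' alternates: [ʃ] ~ [s].
If /ʃ/ were underlying and a rule turned it into [s] before the PL suffix, 'egg' would also alternate; but it has [ʃ] in both [fibivaʃe] and [fibivaʃɔ].
The alternation reflects palatalization before a front vowel: /k/ and /s/ become palato-alveolar [tʃ] and [ʃ] before a front vowel. /s/ is underlying.
From [mulɔvusɔ] the stem 'grass' is /mulɔvus/; before a front vowel this yields [mulɔvuʃe].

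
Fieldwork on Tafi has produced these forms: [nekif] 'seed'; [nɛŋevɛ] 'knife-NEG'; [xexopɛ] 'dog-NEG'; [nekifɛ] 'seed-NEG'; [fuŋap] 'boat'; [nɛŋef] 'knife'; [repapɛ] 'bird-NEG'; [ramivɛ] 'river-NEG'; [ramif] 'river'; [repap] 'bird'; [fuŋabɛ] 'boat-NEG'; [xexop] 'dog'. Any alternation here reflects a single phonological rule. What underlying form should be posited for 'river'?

/ramiv/

'river' shows [f] ~ [v] at the end of the stem ([ramif] vs [ramivɛ]).
Compare 'seed', with invariant [f] in [nekif] and [nekifɛ]: an analysis with underlying /f/ and a rule producing [v] before the NEG suffix would wrongly predict alternation here too.
The alternation reflects word-final obstruent devoicing: voiced obstruents become voiceless word-finally. /v/ is underlying.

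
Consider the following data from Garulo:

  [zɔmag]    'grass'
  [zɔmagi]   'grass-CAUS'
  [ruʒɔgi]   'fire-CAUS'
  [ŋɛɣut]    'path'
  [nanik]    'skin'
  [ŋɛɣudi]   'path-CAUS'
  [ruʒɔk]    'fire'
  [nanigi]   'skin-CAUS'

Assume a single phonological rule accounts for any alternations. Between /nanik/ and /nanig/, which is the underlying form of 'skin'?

In [nanik] and [nanigi] the final segment of 'skin' alternates: [k] ~ [g].
But 'grass' keeps [g] in both environments ([zɔmag], [zɔmagi]), so there is no rule changing /g/ to [k] in isolation.
Therefore /k/ is basic and [g] is derived by intervocalic voicing (voiceless stops become voiced between vowels).

/nanik/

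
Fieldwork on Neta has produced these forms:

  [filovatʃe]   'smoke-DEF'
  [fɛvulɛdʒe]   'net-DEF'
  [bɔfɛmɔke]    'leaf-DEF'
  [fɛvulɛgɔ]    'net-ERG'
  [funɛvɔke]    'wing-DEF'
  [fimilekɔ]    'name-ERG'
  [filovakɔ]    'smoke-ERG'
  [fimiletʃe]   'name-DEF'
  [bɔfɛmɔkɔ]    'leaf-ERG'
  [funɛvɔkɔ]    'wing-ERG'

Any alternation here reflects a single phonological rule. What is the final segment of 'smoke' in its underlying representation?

'smoke' shows [tʃ] ~ [k] at the end of the stem ([filovatʃe] vs [filovakɔ]).
Compare 'leaf', with invariant [k] in [bɔfɛmɔke] and [bɔfɛmɔkɔ]: an analysis with underlying /k/ and a rule producing [tʃ] before the DEF suffix would wrongly predict alternation here too.
Therefore /tʃ/ is basic and [k] is derived by depalatalization (palato-alveolar /tʃ/ and /dʒ/ become [k] and [g] when no front vowel follows).

/tʃ/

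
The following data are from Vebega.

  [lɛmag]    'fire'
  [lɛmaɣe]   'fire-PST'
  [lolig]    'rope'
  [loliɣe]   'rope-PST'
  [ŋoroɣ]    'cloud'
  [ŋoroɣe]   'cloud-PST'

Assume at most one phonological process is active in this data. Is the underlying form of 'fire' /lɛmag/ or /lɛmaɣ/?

/lɛmag/

The stem for 'fire' ends in [g] in [lɛmag] but [ɣ] in [lɛmaɣe].
Compare 'cloud', with invariant [ɣ] in [ŋoroɣ] and [ŋoroɣe]: an analysis with underlying /ɣ/ and a rule producing [g] in isolation would wrongly predict alternation here too.
The alternation reflects intervocalic spirantization: voiced stops become fricatives between vowels. /g/ is underlying.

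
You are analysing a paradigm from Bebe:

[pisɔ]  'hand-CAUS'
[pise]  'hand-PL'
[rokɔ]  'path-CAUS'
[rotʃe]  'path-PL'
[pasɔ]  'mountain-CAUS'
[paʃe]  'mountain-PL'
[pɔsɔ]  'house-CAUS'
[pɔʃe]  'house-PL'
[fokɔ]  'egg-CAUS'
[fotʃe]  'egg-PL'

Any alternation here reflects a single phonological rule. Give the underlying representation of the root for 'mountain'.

/paʃ/

The root 'mountain' surfaces as [pasɔ] and [paʃe], with a stem-final [s] ~ [ʃ] alternation.
But 'hand' keeps [s] in both environments ([pisɔ], [pise]), so there is no rule changing /s/ to [ʃ] before the PL suffix.
The underlying segment must be /ʃ/; palato-alveolar /tʃ/ and /ʃ/ become [k] and [s] when no front vowel follows, yielding [s] there.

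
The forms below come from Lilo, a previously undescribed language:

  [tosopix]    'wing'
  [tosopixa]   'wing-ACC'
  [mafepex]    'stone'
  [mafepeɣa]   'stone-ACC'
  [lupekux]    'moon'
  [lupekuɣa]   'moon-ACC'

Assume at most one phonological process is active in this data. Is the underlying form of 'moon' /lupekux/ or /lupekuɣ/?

/lupekuɣ/

In [lupekux] and [lupekuɣa] the final segment of 'moon' alternates: [x] ~ [ɣ].
Compare 'wing', with invariant [x] in [tosopix] and [tosopixa]: an analysis with underlying /x/ and a rule producing [ɣ] before the ACC suffix would wrongly predict alternation here too.
The alternation reflects word-final obstruent devoicing: voiced obstruents become voiceless word-finally. /ɣ/ is underlying.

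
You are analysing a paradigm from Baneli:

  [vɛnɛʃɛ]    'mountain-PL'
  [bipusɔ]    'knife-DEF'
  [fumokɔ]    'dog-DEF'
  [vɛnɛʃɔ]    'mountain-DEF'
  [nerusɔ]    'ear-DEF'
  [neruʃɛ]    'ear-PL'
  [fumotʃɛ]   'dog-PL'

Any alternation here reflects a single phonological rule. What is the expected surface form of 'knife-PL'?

[bipuʃɛ]

The stem for 'ear' ends in [ʃ] in [neruʃɛ] but [s] in [nerusɔ].
If /ʃ/ were underlying and a rule turned it into [s] before the DEF suffix, 'mountain' would also alternate; but it has [ʃ] in both [vɛnɛʃɛ] and [vɛnɛʃɔ].
The alternation reflects palatalization before a front vowel: /k/ and /s/ become palato-alveolar [tʃ] and [ʃ] before a front vowel. /s/ is underlying.
The one attested form of 'knife', [bipusɔ], shows underlying /bipus/. Applying the same rule before a front vowel gives [bipuʃɛ].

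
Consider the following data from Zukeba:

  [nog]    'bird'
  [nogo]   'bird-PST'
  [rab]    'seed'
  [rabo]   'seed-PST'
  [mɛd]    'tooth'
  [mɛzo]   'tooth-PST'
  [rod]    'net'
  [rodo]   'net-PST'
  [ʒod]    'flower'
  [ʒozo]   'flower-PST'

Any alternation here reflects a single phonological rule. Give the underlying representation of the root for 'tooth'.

The root 'tooth' surfaces as [mɛd] and [mɛzo], with a stem-final [d] ~ [z] alternation.
But 'net' keeps [d] in both environments ([rod], [rodo]), so there is no rule changing /d/ to [z] before the PST suffix.
The underlying segment must be /z/; voiced fricatives become stops word-finally, yielding [d] there.
So 'tooth' = /mɛz/.

/mɛz/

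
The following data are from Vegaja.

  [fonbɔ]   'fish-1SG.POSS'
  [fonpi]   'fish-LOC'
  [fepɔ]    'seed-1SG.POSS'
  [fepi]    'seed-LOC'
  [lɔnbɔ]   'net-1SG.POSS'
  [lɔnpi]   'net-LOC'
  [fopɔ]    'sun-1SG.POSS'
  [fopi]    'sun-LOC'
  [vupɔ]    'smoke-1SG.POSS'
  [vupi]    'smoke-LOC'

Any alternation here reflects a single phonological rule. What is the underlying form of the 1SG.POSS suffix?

The 1SG.POSS morpheme has two allomorphs, [-bɔ] and [-pɔ].
The LOC suffix, which begins with [p], is invariant after every stem; so [p] is not altered by any rule here.
So the underlying form is /-bɔ/, and voiced stops become voiceless after a vowel.

/-bɔ/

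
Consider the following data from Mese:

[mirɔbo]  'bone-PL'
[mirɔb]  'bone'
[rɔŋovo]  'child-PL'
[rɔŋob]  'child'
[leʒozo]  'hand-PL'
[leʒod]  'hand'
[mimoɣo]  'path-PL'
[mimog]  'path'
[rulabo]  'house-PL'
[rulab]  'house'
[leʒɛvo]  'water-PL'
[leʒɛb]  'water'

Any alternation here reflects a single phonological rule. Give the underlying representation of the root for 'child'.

'child' shows [v] ~ [b] at the end of the stem ([rɔŋovo] vs [rɔŋob]).
Compare 'house', with invariant [b] in [rulabo] and [rulab]: an analysis with underlying /b/ and a rule producing [v] before the PL suffix would wrongly predict alternation here too.
So /v/ is underlying, and a rule of word-final hardening — voiced fricatives become stops word-finally — gives [b].

/rɔŋov/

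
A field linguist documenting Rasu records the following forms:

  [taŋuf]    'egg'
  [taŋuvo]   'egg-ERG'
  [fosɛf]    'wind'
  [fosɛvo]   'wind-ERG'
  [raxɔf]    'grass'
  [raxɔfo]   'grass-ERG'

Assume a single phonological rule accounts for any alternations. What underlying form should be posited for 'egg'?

The stem for 'egg' ends in [f] in [taŋuf] but [v] in [taŋuvo].
The stem 'grass' ([raxɔf], [raxɔfo]) shows [f] unchanged in both environments, so [f] cannot be basic with [v] derived before the ERG suffix.
The alternation reflects word-final obstruent devoicing: voiced obstruents become voiceless word-finally. /v/ is underlying.

/taŋuv/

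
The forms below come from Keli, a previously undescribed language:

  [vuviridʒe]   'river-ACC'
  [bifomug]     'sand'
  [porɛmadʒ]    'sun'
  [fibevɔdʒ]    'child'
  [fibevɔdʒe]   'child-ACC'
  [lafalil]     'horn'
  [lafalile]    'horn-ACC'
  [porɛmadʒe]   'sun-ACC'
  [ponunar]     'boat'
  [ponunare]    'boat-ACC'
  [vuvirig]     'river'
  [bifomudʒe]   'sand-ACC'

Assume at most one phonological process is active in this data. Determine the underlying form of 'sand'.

/bifomug/

'sand' shows [dʒ] ~ [g] at the end of the stem ([bifomudʒe] vs [bifomug]).
But 'sun' keeps [dʒ] in both environments ([porɛmadʒe], [porɛmadʒ]), so there is no rule changing /dʒ/ to [g] in isolation.
The alternation reflects palatalization before a front vowel: /g/ becomes palato-alveolar [dʒ] before a front vowel. /g/ is underlying.
Hence 'sand' is /bifomug/ underlyingly.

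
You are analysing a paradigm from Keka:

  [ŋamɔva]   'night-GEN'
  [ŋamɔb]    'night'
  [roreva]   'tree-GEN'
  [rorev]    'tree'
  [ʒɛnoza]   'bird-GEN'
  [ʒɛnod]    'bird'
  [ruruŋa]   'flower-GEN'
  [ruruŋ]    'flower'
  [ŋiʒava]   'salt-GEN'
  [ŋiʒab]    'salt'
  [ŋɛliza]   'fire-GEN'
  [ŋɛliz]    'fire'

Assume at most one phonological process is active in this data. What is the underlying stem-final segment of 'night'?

The root 'night' surfaces as [ŋamɔva] and [ŋamɔb], with a stem-final [v] ~ [b] alternation.
But 'tree' keeps [v] in both environments ([roreva], [rorev]), so there is no rule changing /v/ to [b] in isolation.
The underlying segment must be /b/; voiced stops become fricatives between vowels, yielding [v] there.

/b/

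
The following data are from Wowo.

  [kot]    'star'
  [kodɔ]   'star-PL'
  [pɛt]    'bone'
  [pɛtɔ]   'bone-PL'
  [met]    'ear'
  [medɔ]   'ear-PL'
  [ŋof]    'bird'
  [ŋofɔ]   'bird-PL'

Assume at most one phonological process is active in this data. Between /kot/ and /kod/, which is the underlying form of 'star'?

'star' shows [t] ~ [d] at the end of the stem ([kot] vs [kodɔ]).
Compare 'bone', with invariant [t] in [pɛt] and [pɛtɔ]: an analysis with underlying /t/ and a rule producing [d] before the PL suffix would wrongly predict alternation here too.
Therefore /d/ is basic and [t] is derived by word-final obstruent devoicing (voiced obstruents become voiceless word-finally).

/kod/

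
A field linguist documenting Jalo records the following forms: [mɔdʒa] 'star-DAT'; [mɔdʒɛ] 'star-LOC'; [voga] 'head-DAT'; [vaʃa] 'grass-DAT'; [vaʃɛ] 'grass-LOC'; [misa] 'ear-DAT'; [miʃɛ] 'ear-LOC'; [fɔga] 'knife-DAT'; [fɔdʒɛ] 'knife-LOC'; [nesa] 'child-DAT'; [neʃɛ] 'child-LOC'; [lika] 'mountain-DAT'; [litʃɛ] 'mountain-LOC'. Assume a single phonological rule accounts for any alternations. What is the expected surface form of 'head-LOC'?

[vodʒɛ]

In [fɔga] and [fɔdʒɛ] the final segment of 'knife' alternates: [g] ~ [dʒ].
Compare 'star', with invariant [dʒ] in [mɔdʒa] and [mɔdʒɛ]: an analysis with underlying /dʒ/ and a rule producing [g] before the DAT suffix would wrongly predict alternation here too.
Therefore /g/ is basic and [dʒ] is derived by palatalization before a front vowel (/k/, /g/ and /s/ become palato-alveolar [tʃ], [dʒ] and [ʃ] before a front vowel).
The one attested form of 'head', [voga], shows underlying /vog/. Applying the same rule before a front vowel gives [vodʒɛ].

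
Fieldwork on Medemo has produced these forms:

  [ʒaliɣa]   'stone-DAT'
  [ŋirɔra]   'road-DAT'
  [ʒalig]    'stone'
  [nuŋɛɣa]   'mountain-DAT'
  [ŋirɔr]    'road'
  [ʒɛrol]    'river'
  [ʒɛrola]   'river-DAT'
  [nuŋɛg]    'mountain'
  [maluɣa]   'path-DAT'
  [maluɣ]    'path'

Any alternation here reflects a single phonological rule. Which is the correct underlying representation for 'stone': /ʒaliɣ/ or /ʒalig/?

'stone' shows [g] ~ [ɣ] at the end of the stem ([ʒalig] vs [ʒaliɣa]).
If /ɣ/ were underlying and a rule turned it into [g] in isolation, 'path' would also alternate; but it has [ɣ] in both [maluɣ] and [maluɣa].
Therefore /g/ is basic and [ɣ] is derived by intervocalic spirantization (voiced stops become fricatives between vowels).

/ʒalig/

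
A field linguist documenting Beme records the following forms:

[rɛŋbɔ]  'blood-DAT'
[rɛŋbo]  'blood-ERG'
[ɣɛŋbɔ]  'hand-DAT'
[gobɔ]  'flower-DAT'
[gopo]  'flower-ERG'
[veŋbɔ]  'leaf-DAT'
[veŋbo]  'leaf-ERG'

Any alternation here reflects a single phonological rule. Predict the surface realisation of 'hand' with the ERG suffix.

The ERG morpheme has two allomorphs, [-bo] and [-po].
By contrast the DAT suffix keeps its initial [b] throughout — that segment must be underlying.
The ERG suffix is therefore /-po/ underlyingly, with post-nasal voicing: voiceless stops become voiced after a nasal.
After 'hand', which ends in a nasal, the suffix surfaces as [-bo], giving [ɣɛŋbo].

[ɣɛŋbo]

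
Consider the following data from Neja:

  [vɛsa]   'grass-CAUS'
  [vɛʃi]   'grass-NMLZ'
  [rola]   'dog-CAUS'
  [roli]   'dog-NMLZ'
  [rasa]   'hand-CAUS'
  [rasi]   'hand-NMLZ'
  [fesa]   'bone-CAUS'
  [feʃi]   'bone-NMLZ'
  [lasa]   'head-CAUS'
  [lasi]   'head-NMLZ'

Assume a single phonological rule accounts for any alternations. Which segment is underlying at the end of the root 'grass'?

/ʃ/

'grass' shows [s] ~ [ʃ] at the end of the stem ([vɛsa] vs [vɛʃi]).
The stem 'head' ([lasa], [lasi]) shows [s] unchanged in both environments, so [s] cannot be basic with [ʃ] derived before the NMLZ suffix.
So /ʃ/ is underlying, and a rule of depalatalization — palato-alveolar /ʃ/ becomes [s] when no front vowel follows — gives [s].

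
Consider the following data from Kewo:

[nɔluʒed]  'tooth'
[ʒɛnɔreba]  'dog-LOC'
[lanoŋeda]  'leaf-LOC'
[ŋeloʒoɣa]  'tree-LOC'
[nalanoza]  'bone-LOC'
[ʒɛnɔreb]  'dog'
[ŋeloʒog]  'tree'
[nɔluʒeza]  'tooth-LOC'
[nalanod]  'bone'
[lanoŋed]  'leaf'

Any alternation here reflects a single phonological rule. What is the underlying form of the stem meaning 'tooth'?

The root 'tooth' surfaces as [nɔluʒeza] and [nɔluʒed], with a stem-final [z] ~ [d] alternation.
If /d/ were underlying and a rule turned it into [z] before the LOC suffix, 'leaf' would also alternate; but it has [d] in both [lanoŋeda] and [lanoŋed].
The alternation reflects word-final hardening: voiced fricatives become stops word-finally. /z/ is underlying.
Hence 'tooth' is /nɔluʒez/ underlyingly.

/nɔluʒez/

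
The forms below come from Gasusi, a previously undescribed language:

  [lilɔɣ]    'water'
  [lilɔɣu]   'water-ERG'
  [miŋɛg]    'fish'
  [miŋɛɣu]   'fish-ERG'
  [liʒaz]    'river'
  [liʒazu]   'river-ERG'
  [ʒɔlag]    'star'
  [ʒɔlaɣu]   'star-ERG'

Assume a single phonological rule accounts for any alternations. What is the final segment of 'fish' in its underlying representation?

/g/

The stem for 'fish' ends in [g] in [miŋɛg] but [ɣ] in [miŋɛɣu].
But 'water' keeps [ɣ] in both environments ([lilɔɣ], [lilɔɣu]), so there is no rule changing /ɣ/ to [g] in isolation.
The alternation reflects intervocalic spirantization: voiced stops become fricatives between vowels. /g/ is underlying.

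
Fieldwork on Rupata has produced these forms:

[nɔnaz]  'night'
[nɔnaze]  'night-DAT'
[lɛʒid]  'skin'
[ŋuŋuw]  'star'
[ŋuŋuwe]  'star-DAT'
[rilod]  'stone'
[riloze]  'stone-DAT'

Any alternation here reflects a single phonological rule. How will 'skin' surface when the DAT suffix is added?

[lɛʒize]

The stem for 'stone' ends in [d] in [rilod] but [z] in [riloze].
The stem 'night' ([nɔnaz], [nɔnaze]) shows [z] unchanged in both environments, so [z] cannot be basic with [d] derived in isolation.
The underlying segment must be /d/; voiced stops become fricatives between vowels, yielding [z] there.
From [lɛʒid] the stem 'skin' is /lɛʒid/; between vowels this yields [lɛʒize].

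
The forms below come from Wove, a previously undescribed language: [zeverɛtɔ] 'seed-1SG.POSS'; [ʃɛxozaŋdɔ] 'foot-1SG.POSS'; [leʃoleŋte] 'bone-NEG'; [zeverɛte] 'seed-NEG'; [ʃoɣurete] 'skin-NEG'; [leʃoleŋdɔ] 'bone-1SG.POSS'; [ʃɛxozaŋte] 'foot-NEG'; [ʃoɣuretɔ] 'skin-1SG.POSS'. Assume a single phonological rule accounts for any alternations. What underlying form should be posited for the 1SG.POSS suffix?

The 1SG.POSS morpheme has two allomorphs, [-dɔ] and [-tɔ].
The NEG suffix, which begins with [t], is invariant after every stem; so [t] is not altered by any rule here.
So the underlying form is /-dɔ/, and voiced stops become voiceless after a vowel.

/-dɔ/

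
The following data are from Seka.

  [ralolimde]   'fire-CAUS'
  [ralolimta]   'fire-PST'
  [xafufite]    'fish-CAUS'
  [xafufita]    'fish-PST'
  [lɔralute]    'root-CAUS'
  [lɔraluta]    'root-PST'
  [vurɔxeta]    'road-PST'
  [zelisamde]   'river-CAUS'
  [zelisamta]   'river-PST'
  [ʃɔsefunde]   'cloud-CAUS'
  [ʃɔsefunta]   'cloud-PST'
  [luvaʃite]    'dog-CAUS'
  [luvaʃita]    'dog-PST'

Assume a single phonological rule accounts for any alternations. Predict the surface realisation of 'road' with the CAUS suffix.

The CAUS morpheme has two allomorphs, [-de] and [-te].
The PST suffix, which begins with [t], is invariant after every stem; so [t] is not altered by any rule here.
The CAUS suffix is therefore /-de/ underlyingly, with post-vocalic devoicing: voiced stops become voiceless after a vowel.
After 'road', which ends in a vowel, the suffix surfaces as [-te], giving [vurɔxete].

[vurɔxete]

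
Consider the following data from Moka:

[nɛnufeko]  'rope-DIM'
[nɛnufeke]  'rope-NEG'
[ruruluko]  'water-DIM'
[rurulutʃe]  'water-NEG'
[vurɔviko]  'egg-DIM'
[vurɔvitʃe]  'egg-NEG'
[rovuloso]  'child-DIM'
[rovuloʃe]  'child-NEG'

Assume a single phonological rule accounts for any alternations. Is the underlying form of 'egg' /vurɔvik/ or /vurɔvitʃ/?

/vurɔvitʃ/

'egg' shows [k] ~ [tʃ] at the end of the stem ([vurɔviko] vs [vurɔvitʃe]).
But 'rope' keeps [k] in both environments ([nɛnufeko], [nɛnufeke]), so there is no rule changing /k/ to [tʃ] before the NEG suffix.
The alternation reflects depalatalization: palato-alveolar /tʃ/ and /ʃ/ become [k] and [s] when no front vowel follows. /tʃ/ is underlying.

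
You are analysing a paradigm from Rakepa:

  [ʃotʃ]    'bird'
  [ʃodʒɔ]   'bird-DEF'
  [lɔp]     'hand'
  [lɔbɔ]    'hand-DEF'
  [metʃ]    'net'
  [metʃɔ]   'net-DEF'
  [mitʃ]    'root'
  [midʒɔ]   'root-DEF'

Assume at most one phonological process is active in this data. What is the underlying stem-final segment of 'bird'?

The stem for 'bird' ends in [tʃ] in [ʃotʃ] but [dʒ] in [ʃodʒɔ].
If /tʃ/ were underlying and a rule turned it into [dʒ] before the DEF suffix, 'net' would also alternate; but it has [tʃ] in both [metʃ] and [metʃɔ].
So /dʒ/ is underlying, and a rule of word-final obstruent devoicing — voiced obstruents become voiceless word-finally — gives [tʃ].

/dʒ/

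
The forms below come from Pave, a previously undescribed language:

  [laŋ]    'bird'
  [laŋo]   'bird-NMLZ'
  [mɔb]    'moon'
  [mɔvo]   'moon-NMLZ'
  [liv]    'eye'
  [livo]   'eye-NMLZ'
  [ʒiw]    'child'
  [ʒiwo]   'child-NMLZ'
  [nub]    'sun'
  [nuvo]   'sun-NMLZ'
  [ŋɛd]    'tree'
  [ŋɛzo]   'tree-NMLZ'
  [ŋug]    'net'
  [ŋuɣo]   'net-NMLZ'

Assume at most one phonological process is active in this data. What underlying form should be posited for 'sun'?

/nub/

The root 'sun' surfaces as [nub] and [nuvo], with a stem-final [b] ~ [v] alternation.
The stem 'eye' ([liv], [livo]) shows [v] unchanged in both environments, so [v] cannot be basic with [b] derived in isolation.
Therefore /b/ is basic and [v] is derived by intervocalic spirantization (voiced stops become fricatives between vowels).
Hence 'sun' is /nub/ underlyingly.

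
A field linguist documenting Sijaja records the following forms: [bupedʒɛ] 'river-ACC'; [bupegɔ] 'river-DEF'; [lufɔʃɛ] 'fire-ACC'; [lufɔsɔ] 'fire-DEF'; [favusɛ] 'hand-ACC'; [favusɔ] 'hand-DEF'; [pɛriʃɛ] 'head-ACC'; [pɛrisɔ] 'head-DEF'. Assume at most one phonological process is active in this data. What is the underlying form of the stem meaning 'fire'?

/lufɔʃ/

The stem for 'fire' ends in [ʃ] in [lufɔʃɛ] but [s] in [lufɔsɔ].
The stem 'hand' ([favusɛ], [favusɔ]) shows [s] unchanged in both environments, so [s] cannot be basic with [ʃ] derived before the ACC suffix.
The underlying segment must be /ʃ/; palato-alveolar /dʒ/ and /ʃ/ become [g] and [s] when no front vowel follows, yielding [s] there.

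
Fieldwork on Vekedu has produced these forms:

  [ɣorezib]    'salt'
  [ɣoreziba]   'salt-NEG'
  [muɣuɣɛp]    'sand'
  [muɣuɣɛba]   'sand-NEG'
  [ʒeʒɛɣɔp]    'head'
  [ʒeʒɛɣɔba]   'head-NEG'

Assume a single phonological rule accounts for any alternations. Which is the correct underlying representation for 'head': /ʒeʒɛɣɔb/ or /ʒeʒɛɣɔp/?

/ʒeʒɛɣɔp/

The stem for 'head' ends in [p] in [ʒeʒɛɣɔp] but [b] in [ʒeʒɛɣɔba].
Compare 'salt', with invariant [b] in [ɣorezib] and [ɣoreziba]: an analysis with underlying /b/ and a rule producing [p] in isolation would wrongly predict alternation here too.
So /p/ is underlying, and a rule of intervocalic voicing — voiceless stops become voiced between vowels — gives [b].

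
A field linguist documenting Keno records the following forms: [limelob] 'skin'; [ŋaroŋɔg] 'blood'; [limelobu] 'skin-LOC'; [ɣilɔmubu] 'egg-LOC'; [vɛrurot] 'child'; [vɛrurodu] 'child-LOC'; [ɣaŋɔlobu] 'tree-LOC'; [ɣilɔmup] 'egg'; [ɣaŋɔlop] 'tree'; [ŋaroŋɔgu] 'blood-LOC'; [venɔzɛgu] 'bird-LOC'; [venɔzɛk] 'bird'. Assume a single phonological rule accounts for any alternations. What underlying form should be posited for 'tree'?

/ɣaŋɔlop/

'tree' shows [p] ~ [b] at the end of the stem ([ɣaŋɔlop] vs [ɣaŋɔlobu]).
But 'skin' keeps [b] in both environments ([limelob], [limelobu]), so there is no rule changing /b/ to [p] in isolation.
So /p/ is underlying, and a rule of intervocalic voicing — voiceless stops become voiced between vowels — gives [b].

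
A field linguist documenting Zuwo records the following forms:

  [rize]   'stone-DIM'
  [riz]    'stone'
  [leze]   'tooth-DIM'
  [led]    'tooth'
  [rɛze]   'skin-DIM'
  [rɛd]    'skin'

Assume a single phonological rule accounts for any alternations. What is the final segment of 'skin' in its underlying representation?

The root 'skin' surfaces as [rɛze] and [rɛd], with a stem-final [z] ~ [d] alternation.
If /z/ were underlying and a rule turned it into [d] in isolation, 'stone' would also alternate; but it has [z] in both [rize] and [riz].
The underlying segment must be /d/; voiced stops become fricatives between vowels, yielding [z] there.

/d/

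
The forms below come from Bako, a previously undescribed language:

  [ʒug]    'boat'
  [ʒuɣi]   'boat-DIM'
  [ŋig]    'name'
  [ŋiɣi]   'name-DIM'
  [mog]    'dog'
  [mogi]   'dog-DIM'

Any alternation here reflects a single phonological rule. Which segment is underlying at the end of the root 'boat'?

/ɣ/

The root 'boat' surfaces as [ʒug] and [ʒuɣi], with a stem-final [g] ~ [ɣ] alternation.
If /g/ were underlying and a rule turned it into [ɣ] before the DIM suffix, 'dog' would also alternate; but it has [g] in both [mog] and [mogi].
So /ɣ/ is underlying, and a rule of word-final hardening — voiced fricatives become stops word-finally — gives [g].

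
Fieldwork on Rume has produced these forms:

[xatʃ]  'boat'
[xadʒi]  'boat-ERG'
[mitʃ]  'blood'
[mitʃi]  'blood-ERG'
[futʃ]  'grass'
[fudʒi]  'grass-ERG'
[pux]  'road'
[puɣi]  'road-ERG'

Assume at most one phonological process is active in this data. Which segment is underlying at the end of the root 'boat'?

/dʒ/

The stem for 'boat' ends in [tʃ] in [xatʃ] but [dʒ] in [xadʒi].
Compare 'blood', with invariant [tʃ] in [mitʃ] and [mitʃi]: an analysis with underlying /tʃ/ and a rule producing [dʒ] before the ERG suffix would wrongly predict alternation here too.
So /dʒ/ is underlying, and a rule of word-final obstruent devoicing — voiced obstruents become voiceless word-finally — gives [tʃ].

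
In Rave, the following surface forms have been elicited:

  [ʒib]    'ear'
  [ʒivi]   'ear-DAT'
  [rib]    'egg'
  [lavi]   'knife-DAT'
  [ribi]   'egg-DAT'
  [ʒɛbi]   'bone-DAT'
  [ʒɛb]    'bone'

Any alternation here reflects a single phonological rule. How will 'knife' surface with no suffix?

'ear' shows [b] ~ [v] at the end of the stem ([ʒib] vs [ʒivi]).
The stem 'bone' ([ʒɛb], [ʒɛbi]) shows [b] unchanged in both environments, so [b] cannot be basic with [v] derived before the DAT suffix.
Therefore /v/ is basic and [b] is derived by word-final hardening (voiced fricatives become stops word-finally).
From [lavi] the stem 'knife' is /lav/; word-finally this yields [lab].

[lab]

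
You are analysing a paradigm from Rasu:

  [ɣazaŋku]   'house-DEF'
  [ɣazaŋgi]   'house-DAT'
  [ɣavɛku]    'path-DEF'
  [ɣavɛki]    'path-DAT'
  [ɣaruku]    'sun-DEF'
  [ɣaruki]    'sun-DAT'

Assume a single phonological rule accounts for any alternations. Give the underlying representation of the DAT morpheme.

The DAT suffix surfaces as [-gi] and [-ki], depending on the final segment of the stem.
By contrast the DEF suffix keeps its initial [k] throughout — that segment must be underlying.
So the underlying form is /-gi/, and voiced stops become voiceless after a vowel.

/-gi/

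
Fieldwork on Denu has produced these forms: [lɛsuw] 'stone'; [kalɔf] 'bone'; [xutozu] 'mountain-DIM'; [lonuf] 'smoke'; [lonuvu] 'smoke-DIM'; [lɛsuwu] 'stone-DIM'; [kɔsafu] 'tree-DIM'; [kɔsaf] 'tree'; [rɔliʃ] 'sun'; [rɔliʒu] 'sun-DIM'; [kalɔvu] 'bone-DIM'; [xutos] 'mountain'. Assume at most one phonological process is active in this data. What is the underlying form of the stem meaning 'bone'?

/kalɔv/

In [kalɔvu] and [kalɔf] the final segment of 'bone' alternates: [v] ~ [f].
But 'tree' keeps [f] in both environments ([kɔsafu], [kɔsaf]), so there is no rule changing /f/ to [v] before the DIM suffix.
So /v/ is underlying, and a rule of word-final obstruent devoicing — voiced obstruents become voiceless word-finally — gives [f].
Hence 'bone' is /kalɔv/ underlyingly.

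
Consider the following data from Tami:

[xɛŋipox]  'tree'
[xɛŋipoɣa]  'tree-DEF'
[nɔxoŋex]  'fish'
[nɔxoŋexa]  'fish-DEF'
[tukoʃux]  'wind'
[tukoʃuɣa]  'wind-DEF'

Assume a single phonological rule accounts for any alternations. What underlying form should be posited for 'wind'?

'wind' shows [x] ~ [ɣ] at the end of the stem ([tukoʃux] vs [tukoʃuɣa]).
If /x/ were underlying and a rule turned it into [ɣ] before the DEF suffix, 'fish' would also alternate; but it has [x] in both [nɔxoŋex] and [nɔxoŋexa].
The alternation reflects word-final obstruent devoicing: voiced obstruents become voiceless word-finally. /ɣ/ is underlying.
The underlying form of 'wind' is therefore /tukoʃuɣ/.

/tukoʃuɣ/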